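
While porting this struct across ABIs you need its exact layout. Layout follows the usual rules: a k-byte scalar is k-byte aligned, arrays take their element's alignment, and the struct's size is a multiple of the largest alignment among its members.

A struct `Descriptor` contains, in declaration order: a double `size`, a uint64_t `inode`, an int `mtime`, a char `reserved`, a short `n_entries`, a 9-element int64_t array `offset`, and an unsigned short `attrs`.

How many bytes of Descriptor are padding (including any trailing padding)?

size at 0 (size 8, align 8) → ends 8
inode at 8 (size 8, align 8) → ends 16
mtime at 16 (size 4, align 4) → ends 20
reserved at 20 (size 1, align 1) → ends 21
pad 1 to align 2 for n_entries
n_entries at 22 (size 2, align 2) → ends 24
offset at 24 (size 72, align 8) → ends 96
attrs at 96 (size 2, align 2) → ends 98
tail pad 6 to reach multiple of 8
total 104 bytes, alignment 8
data bytes 97, size 104 → padding 7

7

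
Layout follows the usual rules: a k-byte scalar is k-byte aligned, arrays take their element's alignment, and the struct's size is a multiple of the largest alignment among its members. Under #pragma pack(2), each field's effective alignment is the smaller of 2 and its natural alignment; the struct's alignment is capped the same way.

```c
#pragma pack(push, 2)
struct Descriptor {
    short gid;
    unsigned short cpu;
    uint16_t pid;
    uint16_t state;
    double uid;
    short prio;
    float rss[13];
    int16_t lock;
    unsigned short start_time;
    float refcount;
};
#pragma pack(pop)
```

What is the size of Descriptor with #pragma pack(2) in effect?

78

0..2  gid  (2B, 2-aligned)
2..4  cpu  (2B, 2-aligned)
4..6  pid  (2B, 2-aligned)
6..8  state  (2B, 2-aligned)
8..16  uid  (8B, 2-aligned)
16..18  prio  (2B, 2-aligned)
18..70  rss  (52B, 2-aligned)
70..72  lock  (2B, 2-aligned)
72..74  start_time  (2B, 2-aligned)
74..78  refcount  (4B, 2-aligned)
sizeof = 78, alignof = 2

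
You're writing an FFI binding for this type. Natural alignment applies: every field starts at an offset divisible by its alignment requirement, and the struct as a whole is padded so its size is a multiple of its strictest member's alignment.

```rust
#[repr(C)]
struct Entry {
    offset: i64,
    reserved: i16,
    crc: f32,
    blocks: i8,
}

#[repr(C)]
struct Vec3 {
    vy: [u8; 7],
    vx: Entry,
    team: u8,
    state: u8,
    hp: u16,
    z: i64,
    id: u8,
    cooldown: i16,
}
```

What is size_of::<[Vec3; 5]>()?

Entry: offset at 0 (size 8, align 8) → ends 8; reserved at 8 (size 2, align 2) → ends 10; pad 2 to align 4 for crc; crc at 12 (size 4, align 4) → ends 16; blocks at 16 (size 1, align 1) → ends 17; tail pad 7 to reach multiple of 8; total 24 bytes, alignment 8
vy at 0 (size 7, align 1) → ends 7
pad 1 to align 8 for vx
vx at 8 (size 24, align 8) → ends 32
team at 32 (size 1, align 1) → ends 33
state at 33 (size 1, align 1) → ends 34
hp at 34 (size 2, align 2) → ends 36
pad 4 to align 8 for z
z at 40 (size 8, align 8) → ends 48
id at 48 (size 1, align 1) → ends 49
pad 1 to align 2 for cooldown
cooldown at 50 (size 2, align 2) → ends 52
tail pad 4 to reach multiple of 8
total 56 bytes, alignment 8
array of 5: 5 × 56 = 280

280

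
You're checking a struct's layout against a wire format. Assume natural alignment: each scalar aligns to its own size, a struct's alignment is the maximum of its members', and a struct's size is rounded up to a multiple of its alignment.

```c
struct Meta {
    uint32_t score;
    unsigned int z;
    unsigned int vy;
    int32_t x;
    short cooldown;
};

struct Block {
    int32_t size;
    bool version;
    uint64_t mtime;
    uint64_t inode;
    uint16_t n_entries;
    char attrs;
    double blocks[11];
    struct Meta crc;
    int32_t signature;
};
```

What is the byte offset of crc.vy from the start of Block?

128

Meta: score at 0 (size 4, align 4) → ends 4; z at 4 (size 4, align 4) → ends 8; vy at 8 (size 4, align 4) → ends 12; x at 12 (size 4, align 4) → ends 16; cooldown at 16 (size 2, align 2) → ends 18; tail pad 2 to reach multiple of 4; total 20 bytes, alignment 4
size at 0 (size 4, align 4) → ends 4
version at 4 (size 1, align 1) → ends 5
pad 3 to align 8 for mtime
mtime at 8 (size 8, align 8) → ends 16
inode at 16 (size 8, align 8) → ends 24
n_entries at 24 (size 2, align 2) → ends 26
attrs at 26 (size 1, align 1) → ends 27
pad 5 to align 8 for blocks
blocks at 32 (size 88, align 8) → ends 120
crc at 120 (size 20, align 4) → ends 140
within Meta: vy at 8
120 + 8 = 128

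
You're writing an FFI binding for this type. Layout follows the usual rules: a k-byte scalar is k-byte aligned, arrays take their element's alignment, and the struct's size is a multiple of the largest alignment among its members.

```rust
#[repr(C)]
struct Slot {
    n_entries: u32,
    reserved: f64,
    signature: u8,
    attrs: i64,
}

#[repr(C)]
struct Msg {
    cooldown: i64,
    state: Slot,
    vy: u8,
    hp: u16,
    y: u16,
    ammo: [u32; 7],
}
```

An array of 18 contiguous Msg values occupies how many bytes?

Slot: 0..4  n_entries  (4B, 4-aligned); 4..8  -- padding (4B); 8..16  reserved  (8B, 8-aligned); 16..17  signature  (1B, 1-aligned); 17..24  -- padding (7B); 24..32  attrs  (8B, 8-aligned); sizeof = 32, alignof = 8
0..8  cooldown  (8B, 8-aligned)
8..40  state  (32B, 8-aligned)
40..41  vy  (1B, 1-aligned)
41..42  -- padding (1B)
42..44  hp  (2B, 2-aligned)
44..46  y  (2B, 2-aligned)
46..48  -- padding (2B)
48..76  ammo  (28B, 4-aligned)
76..80  -- tail padding (4B)
sizeof = 80, alignof = 8
array of 18: 18 × 80 = 1440

1440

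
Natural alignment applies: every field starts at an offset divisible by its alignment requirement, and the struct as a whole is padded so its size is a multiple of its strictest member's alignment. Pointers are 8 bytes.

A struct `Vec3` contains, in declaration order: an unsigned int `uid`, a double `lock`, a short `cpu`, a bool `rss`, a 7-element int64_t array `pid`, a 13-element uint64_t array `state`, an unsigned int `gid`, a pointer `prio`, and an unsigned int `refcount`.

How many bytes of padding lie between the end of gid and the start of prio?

4

uid at 0 (size 4, align 4) → ends 4
pad 4 to align 8 for lock
lock at 8 (size 8, align 8) → ends 16
cpu at 16 (size 2, align 2) → ends 18
rss at 18 (size 1, align 1) → ends 19
pad 5 to align 8 for pid
pid at 24 (size 56, align 8) → ends 80
state at 80 (size 104, align 8) → ends 184
gid at 184 (size 4, align 4) → ends 188
pad 4 to align 8 for prio
prio at 192 (size 8, align 8) → ends 200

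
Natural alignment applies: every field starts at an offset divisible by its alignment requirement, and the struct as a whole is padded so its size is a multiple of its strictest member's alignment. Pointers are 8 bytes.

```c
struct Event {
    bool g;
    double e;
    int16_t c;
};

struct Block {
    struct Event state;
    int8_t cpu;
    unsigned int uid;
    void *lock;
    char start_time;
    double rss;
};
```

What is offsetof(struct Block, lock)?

Event: 0..1  g  (1B, 1-aligned); 1..8  -- padding (7B); 8..16  e  (8B, 8-aligned); 16..18  c  (2B, 2-aligned); 18..24  -- tail padding (6B); sizeof = 24, alignof = 8
0..24  state  (24B, 8-aligned)
24..25  cpu  (1B, 1-aligned)
25..28  -- padding (3B)
28..32  uid  (4B, 4-aligned)
32..40  lock  (8B, 8-aligned)

32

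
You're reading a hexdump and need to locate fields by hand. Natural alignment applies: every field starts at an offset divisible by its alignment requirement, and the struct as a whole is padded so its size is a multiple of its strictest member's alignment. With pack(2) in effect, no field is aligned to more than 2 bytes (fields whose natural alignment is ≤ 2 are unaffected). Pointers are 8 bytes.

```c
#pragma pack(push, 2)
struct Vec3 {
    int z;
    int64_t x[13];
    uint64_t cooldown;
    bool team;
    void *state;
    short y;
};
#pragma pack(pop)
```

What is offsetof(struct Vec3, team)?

0..4  z  (4B, 2-aligned)
4..108  x  (104B, 2-aligned)
108..116  cooldown  (8B, 2-aligned)
116..117  team  (1B, 1-aligned)

116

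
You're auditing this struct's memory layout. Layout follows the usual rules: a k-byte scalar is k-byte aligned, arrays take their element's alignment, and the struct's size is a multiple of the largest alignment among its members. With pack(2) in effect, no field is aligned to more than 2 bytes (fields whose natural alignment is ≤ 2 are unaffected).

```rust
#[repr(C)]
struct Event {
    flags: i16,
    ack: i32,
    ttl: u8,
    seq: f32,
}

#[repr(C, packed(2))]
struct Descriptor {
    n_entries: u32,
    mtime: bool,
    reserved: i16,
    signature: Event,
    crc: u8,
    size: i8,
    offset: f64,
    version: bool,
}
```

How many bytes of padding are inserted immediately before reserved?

1

Event: 0..2  flags  (2B, 2-aligned); 2..4  -- padding (2B); 4..8  ack  (4B, 4-aligned); 8..9  ttl  (1B, 1-aligned); 9..12  -- padding (3B); 12..16  seq  (4B, 4-aligned); sizeof = 16, alignof = 4
0..4  n_entries  (4B, 2-aligned)
4..5  mtime  (1B, 1-aligned)
5..6  -- padding (1B)
6..8  reserved  (2B, 2-aligned)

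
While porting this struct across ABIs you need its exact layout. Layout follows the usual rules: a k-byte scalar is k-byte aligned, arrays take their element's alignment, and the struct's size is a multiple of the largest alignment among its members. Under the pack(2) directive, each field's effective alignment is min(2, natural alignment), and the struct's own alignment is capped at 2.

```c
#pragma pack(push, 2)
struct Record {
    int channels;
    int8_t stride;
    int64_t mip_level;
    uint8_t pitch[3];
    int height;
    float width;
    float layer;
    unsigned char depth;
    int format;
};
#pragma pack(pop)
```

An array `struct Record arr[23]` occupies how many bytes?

@0: channels [4B, align 2] → 4
@4: stride [1B, align 1] → 5
+1 pad (align 2)
@6: mip_level [8B, align 2] → 14
@14: pitch [3B, align 1] → 17
+1 pad (align 2)
@18: height [4B, align 2] → 22
@22: width [4B, align 2] → 26
@26: layer [4B, align 2] → 30
@30: depth [1B, align 1] → 31
+1 pad (align 2)
@32: format [4B, align 2] → 36
size 36, align 2
array of 23: 23 × 36 = 828

828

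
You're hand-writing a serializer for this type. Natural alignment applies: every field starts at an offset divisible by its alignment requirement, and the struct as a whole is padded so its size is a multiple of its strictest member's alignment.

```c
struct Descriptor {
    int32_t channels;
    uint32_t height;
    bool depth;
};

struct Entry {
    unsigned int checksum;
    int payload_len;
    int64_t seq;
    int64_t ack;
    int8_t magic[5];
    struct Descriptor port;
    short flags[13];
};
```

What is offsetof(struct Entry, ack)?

Descriptor: 0..4  channels  (4B, 4-aligned); 4..8  height  (4B, 4-aligned); 8..9  depth  (1B, 1-aligned); 9..12  -- tail padding (3B); sizeof = 12, alignof = 4
0..4  checksum  (4B, 4-aligned)
4..8  payload_len  (4B, 4-aligned)
8..16  seq  (8B, 8-aligned)
16..24  ack  (8B, 8-aligned)

16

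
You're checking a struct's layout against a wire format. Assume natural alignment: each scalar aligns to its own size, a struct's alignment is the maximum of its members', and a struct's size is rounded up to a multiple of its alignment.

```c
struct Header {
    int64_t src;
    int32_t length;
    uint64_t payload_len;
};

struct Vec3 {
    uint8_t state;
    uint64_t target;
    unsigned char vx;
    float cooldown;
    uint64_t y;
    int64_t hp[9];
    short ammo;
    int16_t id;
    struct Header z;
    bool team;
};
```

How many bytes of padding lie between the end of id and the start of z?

4

Header: 0..8  src  (8B, 8-aligned); 8..12  length  (4B, 4-aligned); 12..16  -- padding (4B); 16..24  payload_len  (8B, 8-aligned); sizeof = 24, alignof = 8
0..1  state  (1B, 1-aligned)
1..8  -- padding (7B)
8..16  target  (8B, 8-aligned)
16..17  vx  (1B, 1-aligned)
17..20  -- padding (3B)
20..24  cooldown  (4B, 4-aligned)
24..32  y  (8B, 8-aligned)
32..104  hp  (72B, 8-aligned)
104..106  ammo  (2B, 2-aligned)
106..108  id  (2B, 2-aligned)
108..112  -- padding (4B)
112..136  z  (24B, 8-aligned)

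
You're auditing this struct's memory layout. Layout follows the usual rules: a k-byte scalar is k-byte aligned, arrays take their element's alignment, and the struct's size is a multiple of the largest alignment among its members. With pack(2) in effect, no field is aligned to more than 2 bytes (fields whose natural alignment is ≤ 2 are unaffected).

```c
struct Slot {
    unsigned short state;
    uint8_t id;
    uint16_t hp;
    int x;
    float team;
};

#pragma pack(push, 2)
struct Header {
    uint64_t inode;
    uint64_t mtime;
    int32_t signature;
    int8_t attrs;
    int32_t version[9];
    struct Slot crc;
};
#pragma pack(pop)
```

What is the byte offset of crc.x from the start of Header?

66

Slot: @0: state [2B, align 2] → 2; @2: id [1B, align 1] → 3; +1 pad (align 2); @4: hp [2B, align 2] → 6; +2 pad (align 4); @8: x [4B, align 4] → 12; @12: team [4B, align 4] → 16; size 16, align 4
@0: inode [8B, align 2] → 8
@8: mtime [8B, align 2] → 16
@16: signature [4B, align 2] → 20
@20: attrs [1B, align 1] → 21
+1 pad (align 2)
@22: version [36B, align 2] → 58
@58: crc [16B, align 2] → 74
within Slot: x at 8
58 + 8 = 66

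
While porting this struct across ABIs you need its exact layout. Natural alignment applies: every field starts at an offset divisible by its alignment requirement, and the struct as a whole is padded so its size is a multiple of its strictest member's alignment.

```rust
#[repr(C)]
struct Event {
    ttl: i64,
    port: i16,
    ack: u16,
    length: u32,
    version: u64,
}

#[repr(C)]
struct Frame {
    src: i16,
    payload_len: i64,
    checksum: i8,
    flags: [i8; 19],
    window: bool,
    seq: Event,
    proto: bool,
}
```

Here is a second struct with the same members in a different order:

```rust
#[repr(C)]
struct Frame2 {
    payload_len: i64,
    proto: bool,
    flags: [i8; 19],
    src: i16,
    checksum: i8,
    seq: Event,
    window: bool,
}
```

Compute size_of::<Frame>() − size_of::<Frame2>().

Event: ttl at 0 (size 8, align 8) → ends 8; port at 8 (size 2, align 2) → ends 10; ack at 10 (size 2, align 2) → ends 12; length at 12 (size 4, align 4) → ends 16; version at 16 (size 8, align 8) → ends 24; total 24 bytes, alignment 8
src at 0 (size 2, align 2) → ends 2
pad 6 to align 8 for payload_len
payload_len at 8 (size 8, align 8) → ends 16
checksum at 16 (size 1, align 1) → ends 17
flags at 17 (size 19, align 1) → ends 36
window at 36 (size 1, align 1) → ends 37
pad 3 to align 8 for seq
seq at 40 (size 24, align 8) → ends 64
proto at 64 (size 1, align 1) → ends 65
tail pad 7 to reach multiple of 8
total 72 bytes, alignment 8
— Frame2 —
payload_len at 0 (size 8, align 8) → ends 8
proto at 8 (size 1, align 1) → ends 9
flags at 9 (size 19, align 1) → ends 28
src at 28 (size 2, align 2) → ends 30
checksum at 30 (size 1, align 1) → ends 31
pad 1 to align 8 for seq
seq at 32 (size 24, align 8) → ends 56
window at 56 (size 1, align 1) → ends 57
tail pad 7 to reach multiple of 8
total 64 bytes, alignment 8
72 − 64 = 8

8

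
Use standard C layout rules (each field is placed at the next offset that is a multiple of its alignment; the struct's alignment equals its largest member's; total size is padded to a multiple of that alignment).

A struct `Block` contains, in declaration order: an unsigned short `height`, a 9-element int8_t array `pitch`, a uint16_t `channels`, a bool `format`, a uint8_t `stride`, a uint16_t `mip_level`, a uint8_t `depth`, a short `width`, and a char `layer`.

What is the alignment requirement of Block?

2

member alignments: height=2, pitch=1, channels=2, format=1, stride=1, mip_level=2, depth=1, width=2, layer=1
max = 2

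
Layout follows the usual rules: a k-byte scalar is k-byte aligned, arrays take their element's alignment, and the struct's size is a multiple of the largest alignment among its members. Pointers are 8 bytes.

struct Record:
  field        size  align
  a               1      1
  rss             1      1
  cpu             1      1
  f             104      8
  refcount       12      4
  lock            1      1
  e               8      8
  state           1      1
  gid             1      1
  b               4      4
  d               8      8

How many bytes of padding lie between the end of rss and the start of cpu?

0

@0: a [1B, align 1] → 1
@1: rss [1B, align 1] → 2
@2: cpu [1B, align 1] → 3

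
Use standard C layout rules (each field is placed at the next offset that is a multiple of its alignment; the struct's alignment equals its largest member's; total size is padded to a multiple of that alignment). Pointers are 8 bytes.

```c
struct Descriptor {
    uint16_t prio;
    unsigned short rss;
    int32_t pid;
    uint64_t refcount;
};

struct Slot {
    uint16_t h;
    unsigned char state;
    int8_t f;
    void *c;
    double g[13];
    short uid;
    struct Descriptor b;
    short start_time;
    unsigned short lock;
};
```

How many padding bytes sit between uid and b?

Descriptor: @0: prio [2B, align 2] → 2; @2: rss [2B, align 2] → 4; @4: pid [4B, align 4] → 8; @8: refcount [8B, align 8] → 16; size 16, align 8
@0: h [2B, align 2] → 2
@2: state [1B, align 1] → 3
@3: f [1B, align 1] → 4
+4 pad (align 8)
@8: c [8B, align 8] → 16
@16: g [104B, align 8] → 120
@120: uid [2B, align 2] → 122
+6 pad (align 8)
@128: b [16B, align 8] → 144

6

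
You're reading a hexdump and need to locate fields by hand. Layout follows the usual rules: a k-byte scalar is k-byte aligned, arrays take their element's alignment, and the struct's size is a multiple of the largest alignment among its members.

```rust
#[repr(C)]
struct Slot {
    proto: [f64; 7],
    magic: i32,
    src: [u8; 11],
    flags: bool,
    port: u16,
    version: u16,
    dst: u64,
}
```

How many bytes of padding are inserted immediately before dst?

4

@0: proto [56B, align 8] → 56
@56: magic [4B, align 4] → 60
@60: src [11B, align 1] → 71
@71: flags [1B, align 1] → 72
@72: port [2B, align 2] → 74
@74: version [2B, align 2] → 76
+4 pad (align 8)
@80: dst [8B, align 8] → 88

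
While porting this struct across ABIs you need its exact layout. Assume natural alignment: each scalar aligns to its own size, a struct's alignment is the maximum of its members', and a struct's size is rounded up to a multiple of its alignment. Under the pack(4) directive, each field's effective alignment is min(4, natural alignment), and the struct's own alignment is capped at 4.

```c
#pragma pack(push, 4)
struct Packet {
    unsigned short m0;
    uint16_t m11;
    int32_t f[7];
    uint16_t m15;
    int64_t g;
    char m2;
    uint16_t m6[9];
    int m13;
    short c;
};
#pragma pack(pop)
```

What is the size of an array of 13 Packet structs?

@0: m0 [2B, align 2] → 2
@2: m11 [2B, align 2] → 4
@4: f [28B, align 4] → 32
@32: m15 [2B, align 2] → 34
+2 pad (align 4)
@36: g [8B, align 4] → 44
@44: m2 [1B, align 1] → 45
+1 pad (align 2)
@46: m6 [18B, align 2] → 64
@64: m13 [4B, align 4] → 68
@68: c [2B, align 2] → 70
+2 tail pad (align 4)
size 72, align 4
array of 13: 13 × 72 = 936

936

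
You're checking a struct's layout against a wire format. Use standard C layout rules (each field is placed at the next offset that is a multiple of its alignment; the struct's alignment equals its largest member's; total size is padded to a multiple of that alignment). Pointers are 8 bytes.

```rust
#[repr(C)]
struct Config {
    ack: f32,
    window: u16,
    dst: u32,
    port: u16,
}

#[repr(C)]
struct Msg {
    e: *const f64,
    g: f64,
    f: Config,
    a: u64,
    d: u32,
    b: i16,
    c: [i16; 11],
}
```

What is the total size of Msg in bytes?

Config: ack at 0 (size 4, align 4) → ends 4; window at 4 (size 2, align 2) → ends 6; pad 2 to align 4 for dst; dst at 8 (size 4, align 4) → ends 12; port at 12 (size 2, align 2) → ends 14; tail pad 2 to reach multiple of 4; total 16 bytes, alignment 4
e at 0 (size 8, align 8) → ends 8
g at 8 (size 8, align 8) → ends 16
f at 16 (size 16, align 4) → ends 32
a at 32 (size 8, align 8) → ends 40
d at 40 (size 4, align 4) → ends 44
b at 44 (size 2, align 2) → ends 46
c at 46 (size 22, align 2) → ends 68
tail pad 4 to reach multiple of 8
total 72 bytes, alignment 8

72 bytes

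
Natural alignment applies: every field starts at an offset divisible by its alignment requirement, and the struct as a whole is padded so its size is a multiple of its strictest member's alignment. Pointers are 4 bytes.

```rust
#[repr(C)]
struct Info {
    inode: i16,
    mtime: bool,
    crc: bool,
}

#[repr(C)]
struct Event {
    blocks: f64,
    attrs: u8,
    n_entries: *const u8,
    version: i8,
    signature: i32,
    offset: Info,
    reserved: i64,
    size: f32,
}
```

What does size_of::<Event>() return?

Info: 0..2  inode  (2B, 2-aligned); 2..3  mtime  (1B, 1-aligned); 3..4  crc  (1B, 1-aligned); sizeof = 4, alignof = 2
0..8  blocks  (8B, 8-aligned)
8..9  attrs  (1B, 1-aligned)
9..12  -- padding (3B)
12..16  n_entries  (4B, 4-aligned)
16..17  version  (1B, 1-aligned)
17..20  -- padding (3B)
20..24  signature  (4B, 4-aligned)
24..28  offset  (4B, 2-aligned)
28..32  -- padding (4B)
32..40  reserved  (8B, 8-aligned)
40..44  size  (4B, 4-aligned)
44..48  -- tail padding (4B)
sizeof = 48, alignof = 8

48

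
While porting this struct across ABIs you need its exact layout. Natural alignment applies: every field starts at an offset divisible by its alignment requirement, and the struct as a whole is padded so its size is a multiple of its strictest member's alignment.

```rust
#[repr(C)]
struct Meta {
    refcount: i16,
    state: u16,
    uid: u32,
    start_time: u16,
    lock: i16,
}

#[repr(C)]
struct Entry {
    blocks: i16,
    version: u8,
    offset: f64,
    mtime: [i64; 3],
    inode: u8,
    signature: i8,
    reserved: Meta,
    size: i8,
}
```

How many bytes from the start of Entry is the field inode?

Meta: refcount at 0 (size 2, align 2) → ends 2; state at 2 (size 2, align 2) → ends 4; uid at 4 (size 4, align 4) → ends 8; start_time at 8 (size 2, align 2) → ends 10; lock at 10 (size 2, align 2) → ends 12; total 12 bytes, alignment 4
blocks at 0 (size 2, align 2) → ends 2
version at 2 (size 1, align 1) → ends 3
pad 5 to align 8 for offset
offset at 8 (size 8, align 8) → ends 16
mtime at 16 (size 24, align 8) → ends 40
inode at 40 (size 1, align 1) → ends 41

40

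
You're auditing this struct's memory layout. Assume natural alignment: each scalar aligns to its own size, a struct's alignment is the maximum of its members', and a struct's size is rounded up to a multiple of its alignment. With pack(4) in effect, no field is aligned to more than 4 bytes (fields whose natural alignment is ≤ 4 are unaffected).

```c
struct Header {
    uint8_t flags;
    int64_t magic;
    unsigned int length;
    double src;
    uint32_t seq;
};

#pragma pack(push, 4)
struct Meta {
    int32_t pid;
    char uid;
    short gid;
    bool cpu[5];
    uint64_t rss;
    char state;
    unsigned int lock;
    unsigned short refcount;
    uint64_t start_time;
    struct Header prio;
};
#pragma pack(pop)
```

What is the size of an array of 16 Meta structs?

Header: 0..1  flags  (1B, 1-aligned); 1..8  -- padding (7B); 8..16  magic  (8B, 8-aligned); 16..20  length  (4B, 4-aligned); 20..24  -- padding (4B); 24..32  src  (8B, 8-aligned); 32..36  seq  (4B, 4-aligned); 36..40  -- tail padding (4B); sizeof = 40, alignof = 8
0..4  pid  (4B, 4-aligned)
4..5  uid  (1B, 1-aligned)
5..6  -- padding (1B)
6..8  gid  (2B, 2-aligned)
8..13  cpu  (5B, 1-aligned)
13..16  -- padding (3B)
16..24  rss  (8B, 4-aligned)
24..25  state  (1B, 1-aligned)
25..28  -- padding (3B)
28..32  lock  (4B, 4-aligned)
32..34  refcount  (2B, 2-aligned)
34..36  -- padding (2B)
36..44  start_time  (8B, 4-aligned)
44..84  prio  (40B, 4-aligned)
sizeof = 84, alignof = 4
array of 16: 16 × 84 = 1344

1344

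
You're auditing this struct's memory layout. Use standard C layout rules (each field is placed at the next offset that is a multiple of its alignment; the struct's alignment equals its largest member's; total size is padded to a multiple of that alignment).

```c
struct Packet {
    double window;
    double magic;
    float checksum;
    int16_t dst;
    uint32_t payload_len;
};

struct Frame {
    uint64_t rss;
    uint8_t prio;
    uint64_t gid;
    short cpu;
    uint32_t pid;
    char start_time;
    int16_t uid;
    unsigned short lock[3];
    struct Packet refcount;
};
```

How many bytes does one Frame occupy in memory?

80

Packet: window at 0 (size 8, align 8) → ends 8; magic at 8 (size 8, align 8) → ends 16; checksum at 16 (size 4, align 4) → ends 20; dst at 20 (size 2, align 2) → ends 22; pad 2 to align 4 for payload_len; payload_len at 24 (size 4, align 4) → ends 28; tail pad 4 to reach multiple of 8; total 32 bytes, alignment 8
rss at 0 (size 8, align 8) → ends 8
prio at 8 (size 1, align 1) → ends 9
pad 7 to align 8 for gid
gid at 16 (size 8, align 8) → ends 24
cpu at 24 (size 2, align 2) → ends 26
pad 2 to align 4 for pid
pid at 28 (size 4, align 4) → ends 32
start_time at 32 (size 1, align 1) → ends 33
pad 1 to align 2 for uid
uid at 34 (size 2, align 2) → ends 36
lock at 36 (size 6, align 2) → ends 42
pad 6 to align 8 for refcount
refcount at 48 (size 32, align 8) → ends 80
total 80 bytes, alignment 8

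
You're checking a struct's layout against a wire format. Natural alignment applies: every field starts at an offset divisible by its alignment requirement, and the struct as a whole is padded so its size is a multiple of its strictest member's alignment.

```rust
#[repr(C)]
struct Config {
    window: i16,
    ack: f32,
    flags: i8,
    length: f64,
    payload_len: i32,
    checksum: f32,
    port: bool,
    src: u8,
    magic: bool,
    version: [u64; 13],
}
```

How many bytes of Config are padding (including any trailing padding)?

0..2  window  (2B, 2-aligned)
2..4  -- padding (2B)
4..8  ack  (4B, 4-aligned)
8..9  flags  (1B, 1-aligned)
9..16  -- padding (7B)
16..24  length  (8B, 8-aligned)
24..28  payload_len  (4B, 4-aligned)
28..32  checksum  (4B, 4-aligned)
32..33  port  (1B, 1-aligned)
33..34  src  (1B, 1-aligned)
34..35  magic  (1B, 1-aligned)
35..40  -- padding (5B)
40..144  version  (104B, 8-aligned)
sizeof = 144, alignof = 8
data bytes 130, size 144 → padding 14

14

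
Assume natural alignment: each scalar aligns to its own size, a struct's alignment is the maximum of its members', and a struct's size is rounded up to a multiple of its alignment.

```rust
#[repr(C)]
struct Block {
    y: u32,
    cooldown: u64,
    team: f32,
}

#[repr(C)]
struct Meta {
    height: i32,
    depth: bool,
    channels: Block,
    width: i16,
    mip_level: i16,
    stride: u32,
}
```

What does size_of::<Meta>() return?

40 bytes

Block: 0..4  y  (4B, 4-aligned); 4..8  -- padding (4B); 8..16  cooldown  (8B, 8-aligned); 16..20  team  (4B, 4-aligned); 20..24  -- tail padding (4B); sizeof = 24, alignof = 8
0..4  height  (4B, 4-aligned)
4..5  depth  (1B, 1-aligned)
5..8  -- padding (3B)
8..32  channels  (24B, 8-aligned)
32..34  width  (2B, 2-aligned)
34..36  mip_level  (2B, 2-aligned)
36..40  stride  (4B, 4-aligned)
sizeof = 40, alignof = 8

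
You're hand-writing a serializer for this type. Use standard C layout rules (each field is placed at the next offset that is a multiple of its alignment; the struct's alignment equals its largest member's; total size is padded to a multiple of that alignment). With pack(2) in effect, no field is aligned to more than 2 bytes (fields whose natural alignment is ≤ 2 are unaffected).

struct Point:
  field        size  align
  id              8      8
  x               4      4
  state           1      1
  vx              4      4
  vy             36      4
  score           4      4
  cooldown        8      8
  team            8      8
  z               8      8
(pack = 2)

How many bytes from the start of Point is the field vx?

@0: id [8B, align 2] → 8
@8: x [4B, align 2] → 12
@12: state [1B, align 1] → 13
+1 pad (align 2)
@14: vx [4B, align 2] → 18

14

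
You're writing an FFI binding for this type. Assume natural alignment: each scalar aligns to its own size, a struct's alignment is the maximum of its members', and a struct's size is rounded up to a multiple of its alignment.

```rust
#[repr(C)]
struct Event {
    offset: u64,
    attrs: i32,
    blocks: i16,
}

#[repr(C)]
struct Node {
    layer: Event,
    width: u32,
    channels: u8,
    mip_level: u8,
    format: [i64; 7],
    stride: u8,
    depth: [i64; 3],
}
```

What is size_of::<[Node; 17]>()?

Event: offset at 0 (size 8, align 8) → ends 8; attrs at 8 (size 4, align 4) → ends 12; blocks at 12 (size 2, align 2) → ends 14; tail pad 2 to reach multiple of 8; total 16 bytes, alignment 8
layer at 0 (size 16, align 8) → ends 16
width at 16 (size 4, align 4) → ends 20
channels at 20 (size 1, align 1) → ends 21
mip_level at 21 (size 1, align 1) → ends 22
pad 2 to align 8 for format
format at 24 (size 56, align 8) → ends 80
stride at 80 (size 1, align 1) → ends 81
pad 7 to align 8 for depth
depth at 88 (size 24, align 8) → ends 112
total 112 bytes, alignment 8
array of 17: 17 × 112 = 1904

1904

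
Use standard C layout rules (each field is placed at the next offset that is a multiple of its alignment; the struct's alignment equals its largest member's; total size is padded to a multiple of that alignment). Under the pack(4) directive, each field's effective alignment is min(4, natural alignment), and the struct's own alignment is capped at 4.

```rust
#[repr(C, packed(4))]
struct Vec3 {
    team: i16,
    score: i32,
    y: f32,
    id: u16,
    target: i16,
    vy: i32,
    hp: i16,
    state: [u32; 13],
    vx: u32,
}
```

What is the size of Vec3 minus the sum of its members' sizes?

@0: team [2B, align 2] → 2
+2 pad (align 4)
@4: score [4B, align 4] → 8
@8: y [4B, align 4] → 12
@12: id [2B, align 2] → 14
@14: target [2B, align 2] → 16
@16: vy [4B, align 4] → 20
@20: hp [2B, align 2] → 22
+2 pad (align 4)
@24: state [52B, align 4] → 76
@76: vx [4B, align 4] → 80
size 80, align 4
data bytes 76, size 80 → padding 4

4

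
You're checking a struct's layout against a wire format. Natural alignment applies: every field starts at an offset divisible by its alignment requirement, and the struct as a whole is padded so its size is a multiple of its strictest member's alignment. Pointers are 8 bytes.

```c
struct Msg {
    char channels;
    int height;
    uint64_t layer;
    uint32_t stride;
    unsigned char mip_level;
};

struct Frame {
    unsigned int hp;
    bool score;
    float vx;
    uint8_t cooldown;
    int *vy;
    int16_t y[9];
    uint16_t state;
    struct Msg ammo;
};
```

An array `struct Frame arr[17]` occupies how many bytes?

Msg: 0..1  channels  (1B, 1-aligned); 1..4  -- padding (3B); 4..8  height  (4B, 4-aligned); 8..16  layer  (8B, 8-aligned); 16..20  stride  (4B, 4-aligned); 20..21  mip_level  (1B, 1-aligned); 21..24  -- tail padding (3B); sizeof = 24, alignof = 8
0..4  hp  (4B, 4-aligned)
4..5  score  (1B, 1-aligned)
5..8  -- padding (3B)
8..12  vx  (4B, 4-aligned)
12..13  cooldown  (1B, 1-aligned)
13..16  -- padding (3B)
16..24  vy  (8B, 8-aligned)
24..42  y  (18B, 2-aligned)
42..44  state  (2B, 2-aligned)
44..48  -- padding (4B)
48..72  ammo  (24B, 8-aligned)
sizeof = 72, alignof = 8
array of 17: 17 × 72 = 1224

1224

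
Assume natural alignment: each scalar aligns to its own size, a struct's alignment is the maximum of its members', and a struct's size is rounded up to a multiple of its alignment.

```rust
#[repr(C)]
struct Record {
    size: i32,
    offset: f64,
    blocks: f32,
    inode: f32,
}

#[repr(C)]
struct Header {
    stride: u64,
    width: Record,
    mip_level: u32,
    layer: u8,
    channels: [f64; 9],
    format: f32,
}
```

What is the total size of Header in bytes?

120 bytes

Record: 0..4  size  (4B, 4-aligned); 4..8  -- padding (4B); 8..16  offset  (8B, 8-aligned); 16..20  blocks  (4B, 4-aligned); 20..24  inode  (4B, 4-aligned); sizeof = 24, alignof = 8
0..8  stride  (8B, 8-aligned)
8..32  width  (24B, 8-aligned)
32..36  mip_level  (4B, 4-aligned)
36..37  layer  (1B, 1-aligned)
37..40  -- padding (3B)
40..112  channels  (72B, 8-aligned)
112..116  format  (4B, 4-aligned)
116..120  -- tail padding (4B)
sizeof = 120, alignof = 8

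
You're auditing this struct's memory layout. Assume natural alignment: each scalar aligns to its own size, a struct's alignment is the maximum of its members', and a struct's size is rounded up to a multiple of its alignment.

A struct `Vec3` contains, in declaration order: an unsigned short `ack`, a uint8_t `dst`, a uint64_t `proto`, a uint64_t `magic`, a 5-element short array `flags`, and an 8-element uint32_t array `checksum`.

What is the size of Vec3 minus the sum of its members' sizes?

ack at 0 (size 2, align 2) → ends 2
dst at 2 (size 1, align 1) → ends 3
pad 5 to align 8 for proto
proto at 8 (size 8, align 8) → ends 16
magic at 16 (size 8, align 8) → ends 24
flags at 24 (size 10, align 2) → ends 34
pad 2 to align 4 for checksum
checksum at 36 (size 32, align 4) → ends 68
tail pad 4 to reach multiple of 8
total 72 bytes, alignment 8
data bytes 61, size 72 → padding 11

11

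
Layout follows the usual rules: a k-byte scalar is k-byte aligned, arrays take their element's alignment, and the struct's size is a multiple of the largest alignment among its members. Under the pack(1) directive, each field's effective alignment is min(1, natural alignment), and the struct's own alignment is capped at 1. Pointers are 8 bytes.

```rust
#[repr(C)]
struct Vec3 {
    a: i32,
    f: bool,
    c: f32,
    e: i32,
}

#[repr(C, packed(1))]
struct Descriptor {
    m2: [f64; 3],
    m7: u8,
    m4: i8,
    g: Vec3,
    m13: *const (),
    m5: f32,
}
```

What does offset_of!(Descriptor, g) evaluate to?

26

Vec3: @0: a [4B, align 4] → 4; @4: f [1B, align 1] → 5; +3 pad (align 4); @8: c [4B, align 4] → 12; @12: e [4B, align 4] → 16; size 16, align 4
@0: m2 [24B, align 1] → 24
@24: m7 [1B, align 1] → 25
@25: m4 [1B, align 1] → 26
@26: g [16B, align 1] → 42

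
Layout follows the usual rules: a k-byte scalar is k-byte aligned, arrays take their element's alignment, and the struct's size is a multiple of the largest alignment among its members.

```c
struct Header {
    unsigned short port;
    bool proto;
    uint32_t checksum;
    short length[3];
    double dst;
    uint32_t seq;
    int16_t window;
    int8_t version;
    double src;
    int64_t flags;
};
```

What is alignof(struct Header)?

8

member alignments: port=2, proto=1, checksum=4, length=2, dst=8, seq=4, window=2, version=1, src=8, flags=8
max = 8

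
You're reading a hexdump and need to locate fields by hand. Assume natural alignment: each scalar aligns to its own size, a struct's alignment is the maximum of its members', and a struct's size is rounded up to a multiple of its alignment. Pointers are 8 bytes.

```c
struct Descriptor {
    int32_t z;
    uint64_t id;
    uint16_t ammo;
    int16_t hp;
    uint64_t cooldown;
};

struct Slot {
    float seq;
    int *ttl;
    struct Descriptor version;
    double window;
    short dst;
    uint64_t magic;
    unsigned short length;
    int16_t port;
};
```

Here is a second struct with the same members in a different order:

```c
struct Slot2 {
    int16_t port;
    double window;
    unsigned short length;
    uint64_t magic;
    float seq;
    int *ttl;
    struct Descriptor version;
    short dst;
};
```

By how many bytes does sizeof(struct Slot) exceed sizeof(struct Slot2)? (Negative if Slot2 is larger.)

-8

Descriptor: 0..4  z  (4B, 4-aligned); 4..8  -- padding (4B); 8..16  id  (8B, 8-aligned); 16..18  ammo  (2B, 2-aligned); 18..20  hp  (2B, 2-aligned); 20..24  -- padding (4B); 24..32  cooldown  (8B, 8-aligned); sizeof = 32, alignof = 8
0..4  seq  (4B, 4-aligned)
4..8  -- padding (4B)
8..16  ttl  (8B, 8-aligned)
16..48  version  (32B, 8-aligned)
48..56  window  (8B, 8-aligned)
56..58  dst  (2B, 2-aligned)
58..64  -- padding (6B)
64..72  magic  (8B, 8-aligned)
72..74  length  (2B, 2-aligned)
74..76  port  (2B, 2-aligned)
76..80  -- tail padding (4B)
sizeof = 80, alignof = 8
— Slot2 —
0..2  port  (2B, 2-aligned)
2..8  -- padding (6B)
8..16  window  (8B, 8-aligned)
16..18  length  (2B, 2-aligned)
18..24  -- padding (6B)
24..32  magic  (8B, 8-aligned)
32..36  seq  (4B, 4-aligned)
36..40  -- padding (4B)
40..48  ttl  (8B, 8-aligned)
48..80  version  (32B, 8-aligned)
80..82  dst  (2B, 2-aligned)
82..88  -- tail padding (6B)
sizeof = 88, alignof = 8
80 − 88 = -8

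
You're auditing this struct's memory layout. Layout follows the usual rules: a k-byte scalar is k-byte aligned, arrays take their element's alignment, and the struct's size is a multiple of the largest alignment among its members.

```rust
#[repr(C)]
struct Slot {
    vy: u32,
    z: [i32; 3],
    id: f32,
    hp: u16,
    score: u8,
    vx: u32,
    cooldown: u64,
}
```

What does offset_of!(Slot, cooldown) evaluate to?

32

vy at 0 (size 4, align 4) → ends 4
z at 4 (size 12, align 4) → ends 16
id at 16 (size 4, align 4) → ends 20
hp at 20 (size 2, align 2) → ends 22
score at 22 (size 1, align 1) → ends 23
pad 1 to align 4 for vx
vx at 24 (size 4, align 4) → ends 28
pad 4 to align 8 for cooldown
cooldown at 32 (size 8, align 8) → ends 40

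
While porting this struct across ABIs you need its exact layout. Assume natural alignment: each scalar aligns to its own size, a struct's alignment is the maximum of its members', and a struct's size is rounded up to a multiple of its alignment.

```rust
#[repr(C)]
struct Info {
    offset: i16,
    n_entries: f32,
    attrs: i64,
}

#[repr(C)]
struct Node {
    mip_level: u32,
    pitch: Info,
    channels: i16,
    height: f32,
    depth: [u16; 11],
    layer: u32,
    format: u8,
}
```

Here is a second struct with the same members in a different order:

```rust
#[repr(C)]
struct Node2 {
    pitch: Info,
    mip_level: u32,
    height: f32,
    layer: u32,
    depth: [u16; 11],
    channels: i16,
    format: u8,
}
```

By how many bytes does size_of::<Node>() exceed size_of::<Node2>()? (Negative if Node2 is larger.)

8

Info: offset at 0 (size 2, align 2) → ends 2; pad 2 to align 4 for n_entries; n_entries at 4 (size 4, align 4) → ends 8; attrs at 8 (size 8, align 8) → ends 16; total 16 bytes, alignment 8
mip_level at 0 (size 4, align 4) → ends 4
pad 4 to align 8 for pitch
pitch at 8 (size 16, align 8) → ends 24
channels at 24 (size 2, align 2) → ends 26
pad 2 to align 4 for height
height at 28 (size 4, align 4) → ends 32
depth at 32 (size 22, align 2) → ends 54
pad 2 to align 4 for layer
layer at 56 (size 4, align 4) → ends 60
format at 60 (size 1, align 1) → ends 61
tail pad 3 to reach multiple of 8
total 64 bytes, alignment 8
— Node2 —
pitch at 0 (size 16, align 8) → ends 16
mip_level at 16 (size 4, align 4) → ends 20
height at 20 (size 4, align 4) → ends 24
layer at 24 (size 4, align 4) → ends 28
depth at 28 (size 22, align 2) → ends 50
channels at 50 (size 2, align 2) → ends 52
format at 52 (size 1, align 1) → ends 53
tail pad 3 to reach multiple of 8
total 56 bytes, alignment 8
64 − 56 = 8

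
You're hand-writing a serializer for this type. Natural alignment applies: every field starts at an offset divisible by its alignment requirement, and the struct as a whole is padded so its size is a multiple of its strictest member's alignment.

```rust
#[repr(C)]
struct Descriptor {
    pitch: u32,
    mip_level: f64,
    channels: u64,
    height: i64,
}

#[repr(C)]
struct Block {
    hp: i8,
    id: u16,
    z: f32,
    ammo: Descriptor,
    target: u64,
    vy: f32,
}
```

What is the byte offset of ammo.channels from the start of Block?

Descriptor: 0..4  pitch  (4B, 4-aligned); 4..8  -- padding (4B); 8..16  mip_level  (8B, 8-aligned); 16..24  channels  (8B, 8-aligned); 24..32  height  (8B, 8-aligned); sizeof = 32, alignof = 8
0..1  hp  (1B, 1-aligned)
1..2  -- padding (1B)
2..4  id  (2B, 2-aligned)
4..8  z  (4B, 4-aligned)
8..40  ammo  (32B, 8-aligned)
within Descriptor: channels at 16
8 + 16 = 24

24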